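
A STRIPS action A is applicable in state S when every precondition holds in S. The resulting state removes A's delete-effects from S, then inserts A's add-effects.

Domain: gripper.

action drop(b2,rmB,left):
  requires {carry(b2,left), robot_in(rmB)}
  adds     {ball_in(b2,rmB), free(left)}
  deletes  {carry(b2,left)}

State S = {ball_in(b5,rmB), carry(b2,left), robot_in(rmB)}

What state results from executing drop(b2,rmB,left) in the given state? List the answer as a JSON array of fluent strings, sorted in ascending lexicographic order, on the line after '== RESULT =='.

Progress:
  pre ⊆ S: {carry(b2,left), robot_in(rmB)} ⊆ S  — applicable
  S \ del = {ball_in(b5,rmB), robot_in(rmB)}
  ∪ add   = {ball_in(b2,rmB), ball_in(b5,rmB), free(left), robot_in(rmB)}

== RESULT ==
["ball_in(b2,rmB)", "ball_in(b5,rmB)", "free(left)", "robot_in(rmB)"]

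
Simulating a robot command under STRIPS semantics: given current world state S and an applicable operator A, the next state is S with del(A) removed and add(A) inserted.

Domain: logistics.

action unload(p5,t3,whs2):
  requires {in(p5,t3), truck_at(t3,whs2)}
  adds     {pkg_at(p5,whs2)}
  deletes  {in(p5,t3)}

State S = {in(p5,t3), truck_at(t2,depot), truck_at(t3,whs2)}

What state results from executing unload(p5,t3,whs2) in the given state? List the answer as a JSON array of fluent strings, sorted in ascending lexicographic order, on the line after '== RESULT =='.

Compute (S \ del) ∪ add:
  pre ⊆ S: {in(p5,t3), truck_at(t3,whs2)} ⊆ S  — applicable
  S \ del = {truck_at(t2,depot), truck_at(t3,whs2)}
  ∪ add   = {pkg_at(p5,whs2), truck_at(t2,depot), truck_at(t3,whs2)}

== RESULT ==
["pkg_at(p5,whs2)", "truck_at(t2,depot)", "truck_at(t3,whs2)"]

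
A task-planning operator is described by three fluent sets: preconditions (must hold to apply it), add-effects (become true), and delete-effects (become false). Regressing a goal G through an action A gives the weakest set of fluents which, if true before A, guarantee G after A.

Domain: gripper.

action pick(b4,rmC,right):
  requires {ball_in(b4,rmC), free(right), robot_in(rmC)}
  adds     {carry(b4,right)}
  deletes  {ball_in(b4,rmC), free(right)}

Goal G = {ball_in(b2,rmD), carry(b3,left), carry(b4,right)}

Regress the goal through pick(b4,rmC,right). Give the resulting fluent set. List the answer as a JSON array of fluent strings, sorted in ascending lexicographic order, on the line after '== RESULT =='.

Regress:
  G ∩ del = {}  (empty — regression defined)
  G \ add = {ball_in(b2,rmD), carry(b3,left), carry(b4,right)} \ {carry(b4,right)} = {ball_in(b2,rmD), carry(b3,left)}
  ∪ pre   = {ball_in(b2,rmD), carry(b3,left)} ∪ {ball_in(b4,rmC), free(right), robot_in(rmC)}
          = {ball_in(b2,rmD), ball_in(b4,rmC), carry(b3,left), free(right), robot_in(rmC)}

== RESULT ==
["ball_in(b2,rmD)", "ball_in(b4,rmC)", "carry(b3,left)", "free(right)", "robot_in(rmC)"]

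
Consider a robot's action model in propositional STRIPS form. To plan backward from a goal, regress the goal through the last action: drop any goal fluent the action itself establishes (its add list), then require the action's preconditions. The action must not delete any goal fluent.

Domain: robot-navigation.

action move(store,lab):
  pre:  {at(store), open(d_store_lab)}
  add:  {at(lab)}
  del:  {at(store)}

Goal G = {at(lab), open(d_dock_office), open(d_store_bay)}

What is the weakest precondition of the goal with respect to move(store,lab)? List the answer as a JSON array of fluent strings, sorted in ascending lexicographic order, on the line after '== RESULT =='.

Compute (G \ add) ∪ pre:
  G ∩ del = {}  (empty — regression defined)
  G \ add = {at(lab), open(d_dock_office), open(d_store_bay)} \ {at(lab)} = {open(d_dock_office), open(d_store_bay)}
  ∪ pre   = {open(d_dock_office), open(d_store_bay)} ∪ {at(store), open(d_store_lab)}
          = {at(store), open(d_dock_office), open(d_store_bay), open(d_store_lab)}

== RESULT ==
["at(store)", "open(d_dock_office)", "open(d_store_bay)", "open(d_store_lab)"]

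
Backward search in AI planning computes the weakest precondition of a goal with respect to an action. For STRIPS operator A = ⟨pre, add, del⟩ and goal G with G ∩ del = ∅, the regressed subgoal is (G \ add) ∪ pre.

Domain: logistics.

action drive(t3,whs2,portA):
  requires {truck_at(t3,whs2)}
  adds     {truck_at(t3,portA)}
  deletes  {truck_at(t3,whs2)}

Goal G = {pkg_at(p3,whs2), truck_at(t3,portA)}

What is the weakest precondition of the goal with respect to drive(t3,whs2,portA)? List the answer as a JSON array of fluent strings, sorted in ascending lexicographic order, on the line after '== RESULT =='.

Regress:
  G ∩ del = {}  (empty — regression defined)
  G \ add = {pkg_at(p3,whs2), truck_at(t3,portA)} \ {truck_at(t3,portA)} = {pkg_at(p3,whs2)}
  ∪ pre   = {pkg_at(p3,whs2)} ∪ {truck_at(t3,whs2)}
          = {pkg_at(p3,whs2), truck_at(t3,whs2)}

== RESULT ==
["pkg_at(p3,whs2)", "truck_at(t3,whs2)"]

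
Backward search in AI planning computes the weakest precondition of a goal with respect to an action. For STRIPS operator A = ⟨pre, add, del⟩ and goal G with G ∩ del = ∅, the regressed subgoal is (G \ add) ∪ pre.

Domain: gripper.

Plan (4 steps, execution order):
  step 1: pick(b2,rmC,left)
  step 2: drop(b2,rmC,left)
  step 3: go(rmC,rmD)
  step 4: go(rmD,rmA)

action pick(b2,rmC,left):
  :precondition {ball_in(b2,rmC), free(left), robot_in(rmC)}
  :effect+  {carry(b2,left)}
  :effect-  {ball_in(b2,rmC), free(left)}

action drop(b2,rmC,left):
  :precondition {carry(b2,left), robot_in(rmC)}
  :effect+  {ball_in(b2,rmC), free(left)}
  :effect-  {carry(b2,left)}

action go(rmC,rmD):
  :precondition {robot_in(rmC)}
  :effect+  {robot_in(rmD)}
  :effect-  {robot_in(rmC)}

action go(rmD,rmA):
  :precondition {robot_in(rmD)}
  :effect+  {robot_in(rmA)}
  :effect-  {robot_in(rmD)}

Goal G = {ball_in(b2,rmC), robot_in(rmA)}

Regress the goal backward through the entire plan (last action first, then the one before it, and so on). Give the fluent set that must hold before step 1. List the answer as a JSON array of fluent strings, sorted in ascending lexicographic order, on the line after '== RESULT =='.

Regress step by step:
  through step 4 (go(rmD,rmA)): drop {robot_in(rmA)}, keep {ball_in(b2,rmC)}, require {robot_in(rmD)}
    → {ball_in(b2,rmC), robot_in(rmD)}
  through step 3 (go(rmC,rmD)): drop {robot_in(rmD)}, keep {ball_in(b2,rmC)}, require {robot_in(rmC)}
    → {ball_in(b2,rmC), robot_in(rmC)}
  through step 2 (drop(b2,rmC,left)): drop {ball_in(b2,rmC)}, keep {robot_in(rmC)}, require {carry(b2,left), robot_in(rmC)}
    → {carry(b2,left), robot_in(rmC)}
  through step 1 (pick(b2,rmC,left)): drop {carry(b2,left)}, keep {robot_in(rmC)}, require {ball_in(b2,rmC), free(left), robot_in(rmC)}
    → {ball_in(b2,rmC), free(left), robot_in(rmC)}

== RESULT ==
["ball_in(b2,rmC)", "free(left)", "robot_in(rmC)"]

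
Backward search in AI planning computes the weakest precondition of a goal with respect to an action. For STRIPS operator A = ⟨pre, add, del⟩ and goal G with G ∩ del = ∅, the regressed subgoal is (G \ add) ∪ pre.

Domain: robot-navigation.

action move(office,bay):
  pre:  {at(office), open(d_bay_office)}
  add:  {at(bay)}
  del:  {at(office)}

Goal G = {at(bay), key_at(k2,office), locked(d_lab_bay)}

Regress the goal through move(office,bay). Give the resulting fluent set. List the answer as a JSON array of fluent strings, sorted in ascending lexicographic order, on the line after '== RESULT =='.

Regress:
  G ∩ del = {}  (empty — regression defined)
  G \ add = {at(bay), key_at(k2,office), locked(d_lab_bay)} \ {at(bay)} = {key_at(k2,office), locked(d_lab_bay)}
  ∪ pre   = {key_at(k2,office), locked(d_lab_bay)} ∪ {at(office), open(d_bay_office)}
          = {at(office), key_at(k2,office), locked(d_lab_bay), open(d_bay_office)}

== RESULT ==
["at(office)", "key_at(k2,office)", "locked(d_lab_bay)", "open(d_bay_office)"]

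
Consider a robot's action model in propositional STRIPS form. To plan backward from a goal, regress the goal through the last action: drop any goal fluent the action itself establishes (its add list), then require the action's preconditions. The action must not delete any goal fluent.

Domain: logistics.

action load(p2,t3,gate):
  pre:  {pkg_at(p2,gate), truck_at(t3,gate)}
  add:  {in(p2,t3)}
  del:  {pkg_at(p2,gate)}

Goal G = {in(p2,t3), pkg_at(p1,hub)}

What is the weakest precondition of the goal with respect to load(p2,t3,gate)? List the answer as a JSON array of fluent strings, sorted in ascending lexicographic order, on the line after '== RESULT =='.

Compute (G \ add) ∪ pre:
  G ∩ del = {}  (empty — regression defined)
  G \ add = {in(p2,t3), pkg_at(p1,hub)} \ {in(p2,t3)} = {pkg_at(p1,hub)}
  ∪ pre   = {pkg_at(p1,hub)} ∪ {pkg_at(p2,gate), truck_at(t3,gate)}
          = {pkg_at(p1,hub), pkg_at(p2,gate), truck_at(t3,gate)}

== RESULT ==
["pkg_at(p1,hub)", "pkg_at(p2,gate)", "truck_at(t3,gate)"]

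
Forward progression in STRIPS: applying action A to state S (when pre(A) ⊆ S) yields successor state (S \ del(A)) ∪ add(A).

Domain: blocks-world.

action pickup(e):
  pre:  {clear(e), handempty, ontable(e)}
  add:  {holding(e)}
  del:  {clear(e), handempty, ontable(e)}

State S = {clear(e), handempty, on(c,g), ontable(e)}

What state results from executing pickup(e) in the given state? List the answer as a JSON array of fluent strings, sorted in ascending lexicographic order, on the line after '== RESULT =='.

Compute (S \ del) ∪ add:
  pre ⊆ S: {clear(e), handempty, ontable(e)} ⊆ S  — applicable
  S \ del = {on(c,g)}
  ∪ add   = {holding(e), on(c,g)}

== RESULT ==
["holding(e)", "on(c,g)"]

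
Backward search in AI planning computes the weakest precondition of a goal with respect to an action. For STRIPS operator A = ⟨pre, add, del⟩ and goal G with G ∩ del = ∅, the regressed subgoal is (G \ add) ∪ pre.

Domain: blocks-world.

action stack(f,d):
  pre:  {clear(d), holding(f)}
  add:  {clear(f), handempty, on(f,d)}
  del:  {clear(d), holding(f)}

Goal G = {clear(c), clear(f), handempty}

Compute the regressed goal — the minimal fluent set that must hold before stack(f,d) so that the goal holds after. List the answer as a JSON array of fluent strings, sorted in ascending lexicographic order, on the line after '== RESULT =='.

Regress:
  G ∩ del = {}  (empty — regression defined)
  G \ add = {clear(c), clear(f), handempty} \ {clear(f), handempty, on(f,d)} = {clear(c)}
  ∪ pre   = {clear(c)} ∪ {clear(d), holding(f)}
          = {clear(c), clear(d), holding(f)}

== RESULT ==
["clear(c)", "clear(d)", "holding(f)"]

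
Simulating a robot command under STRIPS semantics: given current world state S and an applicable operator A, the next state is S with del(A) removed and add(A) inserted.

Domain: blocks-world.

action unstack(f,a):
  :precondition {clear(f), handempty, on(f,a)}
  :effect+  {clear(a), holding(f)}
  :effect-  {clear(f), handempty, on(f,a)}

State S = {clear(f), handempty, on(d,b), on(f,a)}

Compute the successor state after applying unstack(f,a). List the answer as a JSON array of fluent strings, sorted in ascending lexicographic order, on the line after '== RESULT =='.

Progress:
  pre ⊆ S: {clear(f), handempty, on(f,a)} ⊆ S  — applicable
  S \ del = {on(d,b)}
  ∪ add   = {clear(a), holding(f), on(d,b)}

== RESULT ==
["clear(a)", "holding(f)", "on(d,b)"]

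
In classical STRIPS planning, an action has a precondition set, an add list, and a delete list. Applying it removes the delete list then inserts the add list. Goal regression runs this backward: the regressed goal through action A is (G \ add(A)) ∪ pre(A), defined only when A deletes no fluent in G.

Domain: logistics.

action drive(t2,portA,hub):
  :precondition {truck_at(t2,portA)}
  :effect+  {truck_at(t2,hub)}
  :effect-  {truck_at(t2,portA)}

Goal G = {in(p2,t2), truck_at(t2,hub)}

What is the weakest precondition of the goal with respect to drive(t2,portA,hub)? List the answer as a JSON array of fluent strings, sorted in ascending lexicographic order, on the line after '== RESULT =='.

Regress:
  G ∩ del = {}  (empty — regression defined)
  G \ add = {in(p2,t2), truck_at(t2,hub)} \ {truck_at(t2,hub)} = {in(p2,t2)}
  ∪ pre   = {in(p2,t2)} ∪ {truck_at(t2,portA)}
          = {in(p2,t2), truck_at(t2,portA)}

== RESULT ==
["in(p2,t2)", "truck_at(t2,portA)"]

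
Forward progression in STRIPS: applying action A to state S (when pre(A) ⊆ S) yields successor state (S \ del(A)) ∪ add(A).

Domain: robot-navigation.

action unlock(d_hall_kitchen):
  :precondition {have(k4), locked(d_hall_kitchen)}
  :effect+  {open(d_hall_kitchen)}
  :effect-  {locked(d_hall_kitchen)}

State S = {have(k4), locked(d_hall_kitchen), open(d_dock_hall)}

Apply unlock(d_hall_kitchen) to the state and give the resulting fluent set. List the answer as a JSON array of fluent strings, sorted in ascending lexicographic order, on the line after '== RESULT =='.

Progress:
  pre ⊆ S: {have(k4), locked(d_hall_kitchen)} ⊆ S  — applicable
  S \ del = {have(k4), open(d_dock_hall)}
  ∪ add   = {have(k4), open(d_dock_hall), open(d_hall_kitchen)}

== RESULT ==
["have(k4)", "open(d_dock_hall)", "open(d_hall_kitchen)"]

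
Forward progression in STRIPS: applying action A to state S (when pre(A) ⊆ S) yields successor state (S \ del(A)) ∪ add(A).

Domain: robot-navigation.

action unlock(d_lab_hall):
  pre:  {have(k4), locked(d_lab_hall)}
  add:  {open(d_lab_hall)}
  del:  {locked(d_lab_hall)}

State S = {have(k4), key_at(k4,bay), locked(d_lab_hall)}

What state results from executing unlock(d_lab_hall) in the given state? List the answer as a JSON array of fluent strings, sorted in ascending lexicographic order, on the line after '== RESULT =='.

Compute (S \ del) ∪ add:
  pre ⊆ S: {have(k4), locked(d_lab_hall)} ⊆ S  — applicable
  S \ del = {have(k4), key_at(k4,bay)}
  ∪ add   = {have(k4), key_at(k4,bay), open(d_lab_hall)}

== RESULT ==
["have(k4)", "key_at(k4,bay)", "open(d_lab_hall)"]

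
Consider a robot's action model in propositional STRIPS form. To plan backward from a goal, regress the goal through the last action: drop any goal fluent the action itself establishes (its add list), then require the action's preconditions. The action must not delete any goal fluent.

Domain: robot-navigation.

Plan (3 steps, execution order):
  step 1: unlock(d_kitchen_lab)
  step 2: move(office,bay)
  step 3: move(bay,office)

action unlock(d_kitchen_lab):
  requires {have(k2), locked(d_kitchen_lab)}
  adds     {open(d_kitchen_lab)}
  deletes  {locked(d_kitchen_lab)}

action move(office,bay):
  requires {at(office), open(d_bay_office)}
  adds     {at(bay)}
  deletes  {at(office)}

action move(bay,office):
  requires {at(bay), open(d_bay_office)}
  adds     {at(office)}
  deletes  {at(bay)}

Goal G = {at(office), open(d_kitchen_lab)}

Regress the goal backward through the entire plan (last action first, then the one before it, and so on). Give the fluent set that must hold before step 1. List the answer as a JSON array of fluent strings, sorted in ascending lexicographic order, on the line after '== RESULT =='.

Work backward from the goal:
  through step 3 (move(bay,office)): drop {at(office)}, keep {open(d_kitchen_lab)}, require {at(bay), open(d_bay_office)}
    → {at(bay), open(d_bay_office), open(d_kitchen_lab)}
  through step 2 (move(office,bay)): drop {at(bay)}, keep {open(d_bay_office), open(d_kitchen_lab)}, require {at(office), open(d_bay_office)}
    → {at(office), open(d_bay_office), open(d_kitchen_lab)}
  through step 1 (unlock(d_kitchen_lab)): drop {open(d_kitchen_lab)}, keep {at(office), open(d_bay_office)}, require {have(k2), locked(d_kitchen_lab)}
    → {at(office), have(k2), locked(d_kitchen_lab), open(d_bay_office)}

== RESULT ==
["at(office)", "have(k2)", "locked(d_kitchen_lab)", "open(d_bay_office)"]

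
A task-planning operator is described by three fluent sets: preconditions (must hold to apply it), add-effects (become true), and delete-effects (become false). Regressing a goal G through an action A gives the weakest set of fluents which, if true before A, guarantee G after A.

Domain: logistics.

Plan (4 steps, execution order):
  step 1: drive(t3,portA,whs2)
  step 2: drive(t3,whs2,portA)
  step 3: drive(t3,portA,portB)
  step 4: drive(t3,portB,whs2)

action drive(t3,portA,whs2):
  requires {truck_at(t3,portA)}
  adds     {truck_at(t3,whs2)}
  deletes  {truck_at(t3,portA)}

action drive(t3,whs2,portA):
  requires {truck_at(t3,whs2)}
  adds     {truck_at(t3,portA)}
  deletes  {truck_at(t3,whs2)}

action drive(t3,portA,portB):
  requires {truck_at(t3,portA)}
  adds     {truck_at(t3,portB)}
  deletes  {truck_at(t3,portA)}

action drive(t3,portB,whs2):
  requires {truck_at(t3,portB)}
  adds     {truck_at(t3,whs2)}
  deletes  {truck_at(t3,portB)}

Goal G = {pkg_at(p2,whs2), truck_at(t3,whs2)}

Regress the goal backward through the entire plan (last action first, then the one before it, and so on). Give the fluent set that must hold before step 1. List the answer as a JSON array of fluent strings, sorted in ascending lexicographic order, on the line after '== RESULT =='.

Regress step by step:
  through step 4 (drive(t3,portB,whs2)): drop {truck_at(t3,whs2)}, keep {pkg_at(p2,whs2)}, require {truck_at(t3,portB)}
    → {pkg_at(p2,whs2), truck_at(t3,portB)}
  through step 3 (drive(t3,portA,portB)): drop {truck_at(t3,portB)}, keep {pkg_at(p2,whs2)}, require {truck_at(t3,portA)}
    → {pkg_at(p2,whs2), truck_at(t3,portA)}
  through step 2 (drive(t3,whs2,portA)): drop {truck_at(t3,portA)}, keep {pkg_at(p2,whs2)}, require {truck_at(t3,whs2)}
    → {pkg_at(p2,whs2), truck_at(t3,whs2)}
  through step 1 (drive(t3,portA,whs2)): drop {truck_at(t3,whs2)}, keep {pkg_at(p2,whs2)}, require {truck_at(t3,portA)}
    → {pkg_at(p2,whs2), truck_at(t3,portA)}

== RESULT ==
["pkg_at(p2,whs2)", "truck_at(t3,portA)"]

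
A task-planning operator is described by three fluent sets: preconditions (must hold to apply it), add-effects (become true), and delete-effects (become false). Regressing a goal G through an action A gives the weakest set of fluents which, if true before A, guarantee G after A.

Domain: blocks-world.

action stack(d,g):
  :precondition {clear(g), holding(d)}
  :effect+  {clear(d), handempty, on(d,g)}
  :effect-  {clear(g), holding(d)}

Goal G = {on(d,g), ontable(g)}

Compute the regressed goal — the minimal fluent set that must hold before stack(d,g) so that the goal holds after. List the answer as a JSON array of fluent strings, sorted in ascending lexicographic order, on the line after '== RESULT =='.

Regress:
  G ∩ del = {}  (empty — regression defined)
  G \ add = {on(d,g), ontable(g)} \ {clear(d), handempty, on(d,g)} = {ontable(g)}
  ∪ pre   = {ontable(g)} ∪ {clear(g), holding(d)}
          = {clear(g), holding(d), ontable(g)}

== RESULT ==
["clear(g)", "holding(d)", "ontable(g)"]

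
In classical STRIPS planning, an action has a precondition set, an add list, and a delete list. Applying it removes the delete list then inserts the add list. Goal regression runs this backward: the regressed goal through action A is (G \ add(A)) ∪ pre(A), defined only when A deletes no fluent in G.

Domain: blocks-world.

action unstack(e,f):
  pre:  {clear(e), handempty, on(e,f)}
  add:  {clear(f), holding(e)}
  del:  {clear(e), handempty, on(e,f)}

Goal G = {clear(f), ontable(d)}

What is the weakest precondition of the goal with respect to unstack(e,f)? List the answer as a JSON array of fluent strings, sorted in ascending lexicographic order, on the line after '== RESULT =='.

Regress:
  G ∩ del = {}  (empty — regression defined)
  G \ add = {clear(f), ontable(d)} \ {clear(f), holding(e)} = {ontable(d)}
  ∪ pre   = {ontable(d)} ∪ {clear(e), handempty, on(e,f)}
          = {clear(e), handempty, on(e,f), ontable(d)}

== RESULT ==
["clear(e)", "handempty", "on(e,f)", "ontable(d)"]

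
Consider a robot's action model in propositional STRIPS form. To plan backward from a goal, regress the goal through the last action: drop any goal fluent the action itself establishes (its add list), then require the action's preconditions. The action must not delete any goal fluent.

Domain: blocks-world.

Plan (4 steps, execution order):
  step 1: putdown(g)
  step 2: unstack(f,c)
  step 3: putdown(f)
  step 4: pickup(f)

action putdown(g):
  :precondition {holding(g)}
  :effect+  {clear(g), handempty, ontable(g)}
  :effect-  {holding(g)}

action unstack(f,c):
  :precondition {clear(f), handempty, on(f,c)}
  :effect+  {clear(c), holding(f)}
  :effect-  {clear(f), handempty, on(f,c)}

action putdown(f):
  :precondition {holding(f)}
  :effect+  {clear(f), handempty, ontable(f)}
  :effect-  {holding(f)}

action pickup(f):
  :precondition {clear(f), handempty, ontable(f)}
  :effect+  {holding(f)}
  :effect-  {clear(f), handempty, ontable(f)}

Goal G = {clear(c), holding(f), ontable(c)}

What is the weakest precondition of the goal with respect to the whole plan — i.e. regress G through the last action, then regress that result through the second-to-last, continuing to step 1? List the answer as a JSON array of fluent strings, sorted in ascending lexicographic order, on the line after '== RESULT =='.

Regress step by step:
  through step 4 (pickup(f)): drop {holding(f)}, keep {clear(c), ontable(c)}, require {clear(f), handempty, ontable(f)}
    → {clear(c), clear(f), handempty, ontable(c), ontable(f)}
  through step 3 (putdown(f)): drop {clear(f), handempty, ontable(f)}, keep {clear(c), ontable(c)}, require {holding(f)}
    → {clear(c), holding(f), ontable(c)}
  through step 2 (unstack(f,c)): drop {clear(c), holding(f)}, keep {ontable(c)}, require {clear(f), handempty, on(f,c)}
    → {clear(f), handempty, on(f,c), ontable(c)}
  through step 1 (putdown(g)): drop {handempty}, keep {clear(f), on(f,c), ontable(c)}, require {holding(g)}
    → {clear(f), holding(g), on(f,c), ontable(c)}

== RESULT ==
["clear(f)", "holding(g)", "on(f,c)", "ontable(c)"]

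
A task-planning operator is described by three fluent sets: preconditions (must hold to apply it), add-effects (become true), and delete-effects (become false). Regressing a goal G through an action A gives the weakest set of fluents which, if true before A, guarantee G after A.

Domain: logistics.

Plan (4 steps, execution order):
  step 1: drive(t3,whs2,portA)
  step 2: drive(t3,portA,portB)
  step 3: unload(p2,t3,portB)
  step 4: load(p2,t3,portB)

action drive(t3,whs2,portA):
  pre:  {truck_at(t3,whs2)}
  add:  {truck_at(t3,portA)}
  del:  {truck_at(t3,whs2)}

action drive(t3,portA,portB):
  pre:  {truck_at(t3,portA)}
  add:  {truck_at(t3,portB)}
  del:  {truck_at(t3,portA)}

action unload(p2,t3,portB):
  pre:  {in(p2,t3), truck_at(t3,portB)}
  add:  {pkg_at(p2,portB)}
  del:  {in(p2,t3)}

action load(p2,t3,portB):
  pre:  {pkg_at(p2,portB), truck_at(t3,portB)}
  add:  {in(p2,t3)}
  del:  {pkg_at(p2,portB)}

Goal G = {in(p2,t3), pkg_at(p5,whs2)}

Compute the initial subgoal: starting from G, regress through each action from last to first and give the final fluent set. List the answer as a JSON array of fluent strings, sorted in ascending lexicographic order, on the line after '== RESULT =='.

Work backward from the goal:
  through step 4 (load(p2,t3,portB)): drop {in(p2,t3)}, keep {pkg_at(p5,whs2)}, require {pkg_at(p2,portB), truck_at(t3,portB)}
    → {pkg_at(p2,portB), pkg_at(p5,whs2), truck_at(t3,portB)}
  through step 3 (unload(p2,t3,portB)): drop {pkg_at(p2,portB)}, keep {pkg_at(p5,whs2), truck_at(t3,portB)}, require {in(p2,t3), truck_at(t3,portB)}
    → {in(p2,t3), pkg_at(p5,whs2), truck_at(t3,portB)}
  through step 2 (drive(t3,portA,portB)): drop {truck_at(t3,portB)}, keep {in(p2,t3), pkg_at(p5,whs2)}, require {truck_at(t3,portA)}
    → {in(p2,t3), pkg_at(p5,whs2), truck_at(t3,portA)}
  through step 1 (drive(t3,whs2,portA)): drop {truck_at(t3,portA)}, keep {in(p2,t3), pkg_at(p5,whs2)}, require {truck_at(t3,whs2)}
    → {in(p2,t3), pkg_at(p5,whs2), truck_at(t3,whs2)}

== RESULT ==
["in(p2,t3)", "pkg_at(p5,whs2)", "truck_at(t3,whs2)"]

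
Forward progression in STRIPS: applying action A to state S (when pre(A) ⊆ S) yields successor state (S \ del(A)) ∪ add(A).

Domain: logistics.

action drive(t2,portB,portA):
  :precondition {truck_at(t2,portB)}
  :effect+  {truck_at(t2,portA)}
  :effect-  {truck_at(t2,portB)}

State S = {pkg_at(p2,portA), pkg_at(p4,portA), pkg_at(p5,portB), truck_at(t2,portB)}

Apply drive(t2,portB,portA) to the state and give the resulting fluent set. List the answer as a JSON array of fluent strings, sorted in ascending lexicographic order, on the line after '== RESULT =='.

Compute (S \ del) ∪ add:
  pre ⊆ S: {truck_at(t2,portB)} ⊆ S  — applicable
  S \ del = {pkg_at(p2,portA), pkg_at(p4,portA), pkg_at(p5,portB)}
  ∪ add   = {pkg_at(p2,portA), pkg_at(p4,portA), pkg_at(p5,portB), truck_at(t2,portA)}

== RESULT ==
["pkg_at(p2,portA)", "pkg_at(p4,portA)", "pkg_at(p5,portB)", "truck_at(t2,portA)"]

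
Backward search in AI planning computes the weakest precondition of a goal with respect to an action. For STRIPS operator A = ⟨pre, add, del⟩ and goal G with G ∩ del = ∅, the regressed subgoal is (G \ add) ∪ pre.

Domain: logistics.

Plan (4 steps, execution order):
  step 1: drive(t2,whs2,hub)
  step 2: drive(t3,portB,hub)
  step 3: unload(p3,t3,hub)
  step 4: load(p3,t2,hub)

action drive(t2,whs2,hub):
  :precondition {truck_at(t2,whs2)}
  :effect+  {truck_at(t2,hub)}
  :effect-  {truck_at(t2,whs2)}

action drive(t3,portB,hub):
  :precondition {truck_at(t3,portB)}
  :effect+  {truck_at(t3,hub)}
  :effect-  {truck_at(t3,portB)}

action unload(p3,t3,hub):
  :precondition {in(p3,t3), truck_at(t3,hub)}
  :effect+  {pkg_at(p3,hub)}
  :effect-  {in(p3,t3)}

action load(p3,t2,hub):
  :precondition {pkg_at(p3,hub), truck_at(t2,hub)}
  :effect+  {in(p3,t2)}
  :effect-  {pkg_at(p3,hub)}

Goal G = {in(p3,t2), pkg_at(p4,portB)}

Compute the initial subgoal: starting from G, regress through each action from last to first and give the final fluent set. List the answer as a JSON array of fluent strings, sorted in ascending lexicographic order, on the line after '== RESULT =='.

Regress step by step:
  through step 4 (load(p3,t2,hub)): drop {in(p3,t2)}, keep {pkg_at(p4,portB)}, require {pkg_at(p3,hub), truck_at(t2,hub)}
    → {pkg_at(p3,hub), pkg_at(p4,portB), truck_at(t2,hub)}
  through step 3 (unload(p3,t3,hub)): drop {pkg_at(p3,hub)}, keep {pkg_at(p4,portB), truck_at(t2,hub)}, require {in(p3,t3), truck_at(t3,hub)}
    → {in(p3,t3), pkg_at(p4,portB), truck_at(t2,hub), truck_at(t3,hub)}
  through step 2 (drive(t3,portB,hub)): drop {truck_at(t3,hub)}, keep {in(p3,t3), pkg_at(p4,portB), truck_at(t2,hub)}, require {truck_at(t3,portB)}
    → {in(p3,t3), pkg_at(p4,portB), truck_at(t2,hub), truck_at(t3,portB)}
  through step 1 (drive(t2,whs2,hub)): drop {truck_at(t2,hub)}, keep {in(p3,t3), pkg_at(p4,portB), truck_at(t3,portB)}, require {truck_at(t2,whs2)}
    → {in(p3,t3), pkg_at(p4,portB), truck_at(t2,whs2), truck_at(t3,portB)}

== RESULT ==
["in(p3,t3)", "pkg_at(p4,portB)", "truck_at(t2,whs2)", "truck_at(t3,portB)"]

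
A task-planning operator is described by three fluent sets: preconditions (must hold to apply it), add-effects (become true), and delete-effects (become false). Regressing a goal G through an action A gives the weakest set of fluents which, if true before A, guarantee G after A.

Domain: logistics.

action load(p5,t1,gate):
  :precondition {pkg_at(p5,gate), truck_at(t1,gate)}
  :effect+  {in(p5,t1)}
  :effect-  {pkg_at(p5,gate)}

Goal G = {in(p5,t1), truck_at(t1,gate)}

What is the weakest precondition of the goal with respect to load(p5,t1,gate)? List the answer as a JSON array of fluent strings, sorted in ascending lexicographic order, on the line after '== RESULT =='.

Compute (G \ add) ∪ pre:
  G ∩ del = {}  (empty — regression defined)
  G \ add = {in(p5,t1), truck_at(t1,gate)} \ {in(p5,t1)} = {truck_at(t1,gate)}
  ∪ pre   = {truck_at(t1,gate)} ∪ {pkg_at(p5,gate), truck_at(t1,gate)}
          = {pkg_at(p5,gate), truck_at(t1,gate)}

== RESULT ==
["pkg_at(p5,gate)", "truck_at(t1,gate)"]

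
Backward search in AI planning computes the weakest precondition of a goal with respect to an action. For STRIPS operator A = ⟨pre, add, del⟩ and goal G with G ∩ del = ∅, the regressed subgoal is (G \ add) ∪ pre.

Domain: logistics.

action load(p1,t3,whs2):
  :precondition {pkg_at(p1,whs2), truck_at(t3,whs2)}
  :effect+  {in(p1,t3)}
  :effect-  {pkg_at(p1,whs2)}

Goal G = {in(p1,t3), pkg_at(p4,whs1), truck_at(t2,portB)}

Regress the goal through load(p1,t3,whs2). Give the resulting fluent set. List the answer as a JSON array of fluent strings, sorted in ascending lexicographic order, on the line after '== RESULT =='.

Regress:
  G ∩ del = {}  (empty — regression defined)
  G \ add = {in(p1,t3), pkg_at(p4,whs1), truck_at(t2,portB)} \ {in(p1,t3)} = {pkg_at(p4,whs1), truck_at(t2,portB)}
  ∪ pre   = {pkg_at(p4,whs1), truck_at(t2,portB)} ∪ {pkg_at(p1,whs2), truck_at(t3,whs2)}
          = {pkg_at(p1,whs2), pkg_at(p4,whs1), truck_at(t2,portB), truck_at(t3,whs2)}

== RESULT ==
["pkg_at(p1,whs2)", "pkg_at(p4,whs1)", "truck_at(t2,portB)", "truck_at(t3,whs2)"]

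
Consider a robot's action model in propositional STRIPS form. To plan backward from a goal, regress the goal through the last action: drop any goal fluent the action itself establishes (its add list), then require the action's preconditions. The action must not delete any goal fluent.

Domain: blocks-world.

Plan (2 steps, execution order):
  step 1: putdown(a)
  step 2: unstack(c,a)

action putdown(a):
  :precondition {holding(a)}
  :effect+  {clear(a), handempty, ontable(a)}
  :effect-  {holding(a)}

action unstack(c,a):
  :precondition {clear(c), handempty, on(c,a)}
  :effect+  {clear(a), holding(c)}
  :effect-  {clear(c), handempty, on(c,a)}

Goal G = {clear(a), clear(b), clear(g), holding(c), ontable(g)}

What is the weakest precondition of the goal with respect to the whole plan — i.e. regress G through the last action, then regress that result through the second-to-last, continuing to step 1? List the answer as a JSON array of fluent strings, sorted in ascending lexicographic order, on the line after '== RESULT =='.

Work backward from the goal:
  through step 2 (unstack(c,a)): drop {clear(a), holding(c)}, keep {clear(b), clear(g), ontable(g)}, require {clear(c), handempty, on(c,a)}
    → {clear(b), clear(c), clear(g), handempty, on(c,a), ontable(g)}
  through step 1 (putdown(a)): drop {handempty}, keep {clear(b), clear(c), clear(g), on(c,a), ontable(g)}, require {holding(a)}
    → {clear(b), clear(c), clear(g), holding(a), on(c,a), ontable(g)}

== RESULT ==
["clear(b)", "clear(c)", "clear(g)", "holding(a)", "on(c,a)", "ontable(g)"]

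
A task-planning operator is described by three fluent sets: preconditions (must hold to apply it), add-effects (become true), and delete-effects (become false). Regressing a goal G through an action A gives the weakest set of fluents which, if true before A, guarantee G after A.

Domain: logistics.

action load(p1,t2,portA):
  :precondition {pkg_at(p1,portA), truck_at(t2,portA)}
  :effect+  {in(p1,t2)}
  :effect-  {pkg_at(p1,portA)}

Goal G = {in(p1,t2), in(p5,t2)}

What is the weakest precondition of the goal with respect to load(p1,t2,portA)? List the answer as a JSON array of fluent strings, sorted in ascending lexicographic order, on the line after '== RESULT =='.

Compute (G \ add) ∪ pre:
  G ∩ del = {}  (empty — regression defined)
  G \ add = {in(p1,t2), in(p5,t2)} \ {in(p1,t2)} = {in(p5,t2)}
  ∪ pre   = {in(p5,t2)} ∪ {pkg_at(p1,portA), truck_at(t2,portA)}
          = {in(p5,t2), pkg_at(p1,portA), truck_at(t2,portA)}

== RESULT ==
["in(p5,t2)", "pkg_at(p1,portA)", "truck_at(t2,portA)"]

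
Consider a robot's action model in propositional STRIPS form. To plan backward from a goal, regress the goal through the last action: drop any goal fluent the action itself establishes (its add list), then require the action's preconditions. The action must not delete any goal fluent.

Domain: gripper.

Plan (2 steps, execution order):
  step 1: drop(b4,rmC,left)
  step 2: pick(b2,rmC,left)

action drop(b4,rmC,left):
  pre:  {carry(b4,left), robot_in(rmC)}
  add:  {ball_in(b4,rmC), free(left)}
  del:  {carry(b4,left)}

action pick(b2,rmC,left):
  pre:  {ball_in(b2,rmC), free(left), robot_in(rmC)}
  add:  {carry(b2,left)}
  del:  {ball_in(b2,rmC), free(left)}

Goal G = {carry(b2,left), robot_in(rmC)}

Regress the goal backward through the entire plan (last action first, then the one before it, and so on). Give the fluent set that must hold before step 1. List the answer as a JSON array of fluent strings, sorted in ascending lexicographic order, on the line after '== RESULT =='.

Regress step by step:
  through step 2 (pick(b2,rmC,left)): drop {carry(b2,left)}, keep {robot_in(rmC)}, require {ball_in(b2,rmC), free(left), robot_in(rmC)}
    → {ball_in(b2,rmC), free(left), robot_in(rmC)}
  through step 1 (drop(b4,rmC,left)): drop {free(left)}, keep {ball_in(b2,rmC), robot_in(rmC)}, require {carry(b4,left), robot_in(rmC)}
    → {ball_in(b2,rmC), carry(b4,left), robot_in(rmC)}

== RESULT ==
["ball_in(b2,rmC)", "carry(b4,left)", "robot_in(rmC)"]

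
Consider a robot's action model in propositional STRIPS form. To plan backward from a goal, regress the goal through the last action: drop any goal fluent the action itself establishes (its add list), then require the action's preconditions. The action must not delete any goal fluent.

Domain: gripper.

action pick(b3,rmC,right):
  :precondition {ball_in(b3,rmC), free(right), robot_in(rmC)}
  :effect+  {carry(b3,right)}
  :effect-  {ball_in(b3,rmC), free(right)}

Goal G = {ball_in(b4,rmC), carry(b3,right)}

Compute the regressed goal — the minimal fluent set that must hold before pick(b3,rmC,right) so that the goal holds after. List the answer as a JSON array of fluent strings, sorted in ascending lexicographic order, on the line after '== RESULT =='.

Compute (G \ add) ∪ pre:
  G ∩ del = {}  (empty — regression defined)
  G \ add = {ball_in(b4,rmC), carry(b3,right)} \ {carry(b3,right)} = {ball_in(b4,rmC)}
  ∪ pre   = {ball_in(b4,rmC)} ∪ {ball_in(b3,rmC), free(right), robot_in(rmC)}
          = {ball_in(b3,rmC), ball_in(b4,rmC), free(right), robot_in(rmC)}

== RESULT ==
["ball_in(b3,rmC)", "ball_in(b4,rmC)", "free(right)", "robot_in(rmC)"]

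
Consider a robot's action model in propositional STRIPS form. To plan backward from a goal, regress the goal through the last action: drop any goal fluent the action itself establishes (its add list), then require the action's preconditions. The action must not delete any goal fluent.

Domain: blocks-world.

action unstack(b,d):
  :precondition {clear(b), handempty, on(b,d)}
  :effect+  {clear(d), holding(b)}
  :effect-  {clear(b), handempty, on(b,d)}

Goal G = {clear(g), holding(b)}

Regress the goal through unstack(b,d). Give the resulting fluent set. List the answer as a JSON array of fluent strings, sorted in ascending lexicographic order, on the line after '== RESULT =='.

Compute (G \ add) ∪ pre:
  G ∩ del = {}  (empty — regression defined)
  G \ add = {clear(g), holding(b)} \ {clear(d), holding(b)} = {clear(g)}
  ∪ pre   = {clear(g)} ∪ {clear(b), handempty, on(b,d)}
          = {clear(b), clear(g), handempty, on(b,d)}

== RESULT ==
["clear(b)", "clear(g)", "handempty", "on(b,d)"]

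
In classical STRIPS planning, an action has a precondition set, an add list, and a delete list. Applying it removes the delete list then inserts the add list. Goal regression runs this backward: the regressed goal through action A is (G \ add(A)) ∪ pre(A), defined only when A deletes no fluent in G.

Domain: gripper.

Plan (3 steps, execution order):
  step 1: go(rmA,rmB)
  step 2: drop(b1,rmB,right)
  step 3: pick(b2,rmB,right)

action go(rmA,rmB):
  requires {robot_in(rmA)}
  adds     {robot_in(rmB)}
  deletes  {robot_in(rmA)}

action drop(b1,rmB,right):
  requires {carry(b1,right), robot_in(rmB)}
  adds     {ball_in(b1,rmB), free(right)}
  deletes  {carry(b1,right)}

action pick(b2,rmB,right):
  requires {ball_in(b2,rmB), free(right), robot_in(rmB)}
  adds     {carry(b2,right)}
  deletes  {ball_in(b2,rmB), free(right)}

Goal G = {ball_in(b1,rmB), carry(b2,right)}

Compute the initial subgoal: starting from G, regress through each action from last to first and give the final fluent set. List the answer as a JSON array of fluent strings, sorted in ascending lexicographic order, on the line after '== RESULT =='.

Regress step by step:
  through step 3 (pick(b2,rmB,right)): drop {carry(b2,right)}, keep {ball_in(b1,rmB)}, require {ball_in(b2,rmB), free(right), robot_in(rmB)}
    → {ball_in(b1,rmB), ball_in(b2,rmB), free(right), robot_in(rmB)}
  through step 2 (drop(b1,rmB,right)): drop {ball_in(b1,rmB), free(right)}, keep {ball_in(b2,rmB), robot_in(rmB)}, require {carry(b1,right), robot_in(rmB)}
    → {ball_in(b2,rmB), carry(b1,right), robot_in(rmB)}
  through step 1 (go(rmA,rmB)): drop {robot_in(rmB)}, keep {ball_in(b2,rmB), carry(b1,right)}, require {robot_in(rmA)}
    → {ball_in(b2,rmB), carry(b1,right), robot_in(rmA)}

== RESULT ==
["ball_in(b2,rmB)", "carry(b1,right)", "robot_in(rmA)"]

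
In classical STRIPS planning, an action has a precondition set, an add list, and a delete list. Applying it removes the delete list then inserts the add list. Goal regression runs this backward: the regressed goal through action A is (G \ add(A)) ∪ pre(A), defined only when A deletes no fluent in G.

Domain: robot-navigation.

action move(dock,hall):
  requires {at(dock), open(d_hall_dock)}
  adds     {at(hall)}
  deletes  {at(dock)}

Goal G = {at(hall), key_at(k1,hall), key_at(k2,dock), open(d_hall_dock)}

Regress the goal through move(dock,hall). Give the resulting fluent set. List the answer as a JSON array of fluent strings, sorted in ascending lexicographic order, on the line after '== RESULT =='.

Compute (G \ add) ∪ pre:
  G ∩ del = {}  (empty — regression defined)
  G \ add = {at(hall), key_at(k1,hall), key_at(k2,dock), open(d_hall_dock)} \ {at(hall)} = {key_at(k1,hall), key_at(k2,dock), open(d_hall_dock)}
  ∪ pre   = {key_at(k1,hall), key_at(k2,dock), open(d_hall_dock)} ∪ {at(dock), open(d_hall_dock)}
          = {at(dock), key_at(k1,hall), key_at(k2,dock), open(d_hall_dock)}

== RESULT ==
["at(dock)", "key_at(k1,hall)", "key_at(k2,dock)", "open(d_hall_dock)"]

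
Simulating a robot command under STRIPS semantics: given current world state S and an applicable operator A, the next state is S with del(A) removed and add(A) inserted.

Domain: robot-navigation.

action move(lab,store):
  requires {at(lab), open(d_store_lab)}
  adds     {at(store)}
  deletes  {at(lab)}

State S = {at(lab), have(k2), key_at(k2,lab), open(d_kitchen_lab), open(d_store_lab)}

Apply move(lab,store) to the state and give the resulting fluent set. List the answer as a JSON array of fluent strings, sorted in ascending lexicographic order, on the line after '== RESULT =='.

Compute (S \ del) ∪ add:
  pre ⊆ S: {at(lab), open(d_store_lab)} ⊆ S  — applicable
  S \ del = {have(k2), key_at(k2,lab), open(d_kitchen_lab), open(d_store_lab)}
  ∪ add   = {at(store), have(k2), key_at(k2,lab), open(d_kitchen_lab), open(d_store_lab)}

== RESULT ==
["at(store)", "have(k2)", "key_at(k2,lab)", "open(d_kitchen_lab)", "open(d_store_lab)"]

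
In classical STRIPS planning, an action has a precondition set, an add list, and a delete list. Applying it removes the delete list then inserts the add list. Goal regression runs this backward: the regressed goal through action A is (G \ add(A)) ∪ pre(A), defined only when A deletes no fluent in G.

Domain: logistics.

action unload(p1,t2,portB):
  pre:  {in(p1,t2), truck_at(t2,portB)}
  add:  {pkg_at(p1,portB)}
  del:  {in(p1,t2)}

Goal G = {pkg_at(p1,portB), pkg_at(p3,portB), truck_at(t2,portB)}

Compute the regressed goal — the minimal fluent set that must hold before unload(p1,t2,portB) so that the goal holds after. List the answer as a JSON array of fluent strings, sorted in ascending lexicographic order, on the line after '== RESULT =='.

Regress:
  G ∩ del = {}  (empty — regression defined)
  G \ add = {pkg_at(p1,portB), pkg_at(p3,portB), truck_at(t2,portB)} \ {pkg_at(p1,portB)} = {pkg_at(p3,portB), truck_at(t2,portB)}
  ∪ pre   = {pkg_at(p3,portB), truck_at(t2,portB)} ∪ {in(p1,t2), truck_at(t2,portB)}
          = {in(p1,t2), pkg_at(p3,portB), truck_at(t2,portB)}

== RESULT ==
["in(p1,t2)", "pkg_at(p3,portB)", "truck_at(t2,portB)"]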